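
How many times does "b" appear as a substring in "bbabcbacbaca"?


Searching for "b" in "bbabcbacbaca"
Scanning each position:
  Position 0: "b" => MATCH
  Position 1: "b" => MATCH
  Position 2: "a" => no
  Position 3: "b" => MATCH
  Position 4: "c" => no
  Position 5: "b" => MATCH
  Position 6: "a" => no
  Position 7: "c" => no
  Position 8: "b" => MATCH
  Position 9: "a" => no
  Position 10: "c" => no
  Position 11: "a" => no
Total occurrences: 5

5


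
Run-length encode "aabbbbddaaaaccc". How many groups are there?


Input: aabbbbddaaaaccc
Scanning for consecutive runs:
  Group 1: 'a' x 2 (positions 0-1)
  Group 2: 'b' x 4 (positions 2-5)
  Group 3: 'd' x 2 (positions 6-7)
  Group 4: 'a' x 4 (positions 8-11)
  Group 5: 'c' x 3 (positions 12-14)
Total groups: 5

5


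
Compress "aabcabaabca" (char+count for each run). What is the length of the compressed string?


Input: aabcabaabca
Runs:
  'a' x 2 => "a2"
  'b' x 1 => "b1"
  'c' x 1 => "c1"
  'a' x 1 => "a1"
  'b' x 1 => "b1"
  'a' x 2 => "a2"
  'b' x 1 => "b1"
  'c' x 1 => "c1"
  'a' x 1 => "a1"
Compressed: "a2b1c1a1b1a2b1c1a1"
Compressed length: 18

18


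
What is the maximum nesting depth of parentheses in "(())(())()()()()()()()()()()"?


Input: "(())(())()()()()()()()()()()"
Tracking depth:
  Position 0 '(': depth becomes 1
  Position 1 '(': depth becomes 2
  Position 2 ')': depth becomes 1
  Position 3 ')': depth becomes 0
  Position 4 '(': depth becomes 1
  Position 5 '(': depth becomes 2
  Position 6 ')': depth becomes 1
  Position 7 ')': depth becomes 0
  Position 8 '(': depth becomes 1
  Position 9 ')': depth becomes 0
  Position 10 '(': depth becomes 1
  Position 11 ')': depth becomes 0
  Position 12 '(': depth becomes 1
  Position 13 ')': depth becomes 0
  Position 14 '(': depth becomes 1
  Position 15 ')': depth becomes 0
  Position 16 '(': depth becomes 1
  Position 17 ')': depth becomes 0
  Position 18 '(': depth becomes 1
  Position 19 ')': depth becomes 0
  Position 20 '(': depth becomes 1
  Position 21 ')': depth becomes 0
  Position 22 '(': depth becomes 1
  Position 23 ')': depth becomes 0
  Position 24 '(': depth becomes 1
  Position 25 ')': depth becomes 0
  Position 26 '(': depth becomes 1
  Position 27 ')': depth becomes 0
Maximum depth reached: 2

2


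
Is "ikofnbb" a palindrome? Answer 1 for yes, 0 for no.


Input: ikofnbb
Reversed: bbnfoki
  Compare pos 0 ('i') with pos 6 ('b'): MISMATCH
  Compare pos 1 ('k') with pos 5 ('b'): MISMATCH
  Compare pos 2 ('o') with pos 4 ('n'): MISMATCH
Result: not a palindrome

0


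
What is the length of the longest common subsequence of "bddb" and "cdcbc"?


LCS of "bddb" and "cdcbc"
DP table:
           c    d    c    b    c
      0    0    0    0    0    0
  b   0    0    0    0    1    1
  d   0    0    1    1    1    1
  d   0    0    1    1    1    1
  b   0    0    1    1    2    2
LCS length = dp[4][5] = 2

2


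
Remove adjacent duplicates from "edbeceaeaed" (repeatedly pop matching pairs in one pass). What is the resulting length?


Input: edbeceaeaed
Stack-based adjacent duplicate removal:
  Read 'e': push. Stack: e
  Read 'd': push. Stack: ed
  Read 'b': push. Stack: edb
  Read 'e': push. Stack: edbe
  Read 'c': push. Stack: edbec
  Read 'e': push. Stack: edbece
  Read 'a': push. Stack: edbecea
  Read 'e': push. Stack: edbeceae
  Read 'a': push. Stack: edbeceaea
  Read 'e': push. Stack: edbeceaeae
  Read 'd': push. Stack: edbeceaeaed
Final stack: "edbeceaeaed" (length 11)

11


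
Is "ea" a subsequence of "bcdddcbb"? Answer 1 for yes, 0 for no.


Check if "ea" is a subsequence of "bcdddcbb"
Greedy scan:
  Position 0 ('b'): no match needed
  Position 1 ('c'): no match needed
  Position 2 ('d'): no match needed
  Position 3 ('d'): no match needed
  Position 4 ('d'): no match needed
  Position 5 ('c'): no match needed
  Position 6 ('b'): no match needed
  Position 7 ('b'): no match needed
Only matched 0/2 characters => not a subsequence

0


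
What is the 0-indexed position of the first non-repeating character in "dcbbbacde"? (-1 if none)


Input: dcbbbacde
Character frequencies:
  'a': 1
  'b': 3
  'c': 2
  'd': 2
  'e': 1
Scanning left to right for freq == 1:
  Position 0 ('d'): freq=2, skip
  Position 1 ('c'): freq=2, skip
  Position 2 ('b'): freq=3, skip
  Position 3 ('b'): freq=3, skip
  Position 4 ('b'): freq=3, skip
  Position 5 ('a'): unique! => answer = 5

5


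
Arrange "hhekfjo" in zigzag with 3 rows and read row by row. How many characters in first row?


Zigzag "hhekfjo" into 3 rows:
Placing characters:
  'h' => row 0
  'h' => row 1
  'e' => row 2
  'k' => row 1
  'f' => row 0
  'j' => row 1
  'o' => row 2
Rows:
  Row 0: "hf"
  Row 1: "hkj"
  Row 2: "eo"
First row length: 2

2


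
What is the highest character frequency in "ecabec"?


Input: ecabec
Character counts:
  'a': 1
  'b': 1
  'c': 2
  'e': 2
Maximum frequency: 2

2


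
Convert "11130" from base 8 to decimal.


Input: "11130" in base 8
Positional expansion:
  Digit '1' (value 1) x 8^4 = 4096
  Digit '1' (value 1) x 8^3 = 512
  Digit '1' (value 1) x 8^2 = 64
  Digit '3' (value 3) x 8^1 = 24
  Digit '0' (value 0) x 8^0 = 0
Sum = 4696

4696


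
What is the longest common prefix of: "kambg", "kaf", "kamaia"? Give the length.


Words: kambg, kaf, kamaia
  Position 0: all 'k' => match
  Position 1: all 'a' => match
  Position 2: ('m', 'f', 'm') => mismatch, stop
LCP = "ka" (length 2)

2


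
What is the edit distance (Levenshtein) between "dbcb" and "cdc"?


Computing edit distance: "dbcb" -> "cdc"
DP table:
           c    d    c
      0    1    2    3
  d   1    1    1    2
  b   2    2    2    2
  c   3    2    3    2
  b   4    3    3    3
Edit distance = dp[4][3] = 3

3


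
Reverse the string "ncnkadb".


Input: ncnkadb
Reading characters right to left:
  Position 6: 'b'
  Position 5: 'd'
  Position 4: 'a'
  Position 3: 'k'
  Position 2: 'n'
  Position 1: 'c'
  Position 0: 'n'
Reversed: bdakncn

bdakncn


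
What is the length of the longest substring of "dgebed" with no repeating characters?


Input: "dgebed"
Sliding window (track last position of each char):
  Position 0 ('d'): window [0,0] length 1 -- new best
  Position 1 ('g'): window [0,1] length 2 -- new best
  Position 2 ('e'): window [0,2] length 3 -- new best
  Position 3 ('b'): window [0,3] length 4 -- new best
  Position 4 ('e'): repeat (last at 2), move window start to 3
  Position 4 ('e'): window [3,4] length 2
  Position 5 ('d'): window [3,5] length 3
Longest substring with no repeats: "dgeb" with length 4

4


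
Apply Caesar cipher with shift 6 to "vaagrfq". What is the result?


Caesar cipher: shift "vaagrfq" by 6
  'v' (pos 21) + 6 = pos 1 = 'b'
  'a' (pos 0) + 6 = pos 6 = 'g'
  'a' (pos 0) + 6 = pos 6 = 'g'
  'g' (pos 6) + 6 = pos 12 = 'm'
  'r' (pos 17) + 6 = pos 23 = 'x'
  'f' (pos 5) + 6 = pos 11 = 'l'
  'q' (pos 16) + 6 = pos 22 = 'w'
Result: bggmxlw

bggmxlw


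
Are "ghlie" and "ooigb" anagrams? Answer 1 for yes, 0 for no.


Strings: "ghlie", "ooigb"
Sorted first:  eghil
Sorted second: bgioo
Differ at position 0: 'e' vs 'b' => not anagrams

0


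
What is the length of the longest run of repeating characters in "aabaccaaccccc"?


Input: "aabaccaaccccc"
Scanning for longest run:
  Position 1 ('a'): continues run of 'a', length=2
  Position 2 ('b'): new char, reset run to 1
  Position 3 ('a'): new char, reset run to 1
  Position 4 ('c'): new char, reset run to 1
  Position 5 ('c'): continues run of 'c', length=2
  Position 6 ('a'): new char, reset run to 1
  Position 7 ('a'): continues run of 'a', length=2
  Position 8 ('c'): new char, reset run to 1
  Position 9 ('c'): continues run of 'c', length=2
  Position 10 ('c'): continues run of 'c', length=3
  Position 11 ('c'): continues run of 'c', length=4
  Position 12 ('c'): continues run of 'c', length=5
Longest run: 'c' with length 5

5


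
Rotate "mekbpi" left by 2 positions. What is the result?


Input: "mekbpi", rotate left by 2
First 2 characters: "me"
Remaining characters: "kbpi"
Concatenate remaining + first: "kbpi" + "me" = "kbpime"

kbpime


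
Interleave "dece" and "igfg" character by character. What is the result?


Interleaving "dece" and "igfg":
  Position 0: 'd' from first, 'i' from second => "di"
  Position 1: 'e' from first, 'g' from second => "eg"
  Position 2: 'c' from first, 'f' from second => "cf"
  Position 3: 'e' from first, 'g' from second => "eg"
Result: diegcfeg

diegcfeg


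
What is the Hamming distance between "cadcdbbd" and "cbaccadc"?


Comparing "cadcdbbd" and "cbaccadc" position by position:
  Position 0: 'c' vs 'c' => same
  Position 1: 'a' vs 'b' => differ
  Position 2: 'd' vs 'a' => differ
  Position 3: 'c' vs 'c' => same
  Position 4: 'd' vs 'c' => differ
  Position 5: 'b' vs 'a' => differ
  Position 6: 'b' vs 'd' => differ
  Position 7: 'd' vs 'c' => differ
Total differences (Hamming distance): 6

6


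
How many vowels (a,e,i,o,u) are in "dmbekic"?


Input: dmbekic
Checking each character:
  'd' at position 0: consonant
  'm' at position 1: consonant
  'b' at position 2: consonant
  'e' at position 3: vowel (running total: 1)
  'k' at position 4: consonant
  'i' at position 5: vowel (running total: 2)
  'c' at position 6: consonant
Total vowels: 2

2


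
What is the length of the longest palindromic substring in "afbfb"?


Input: "afbfb"
Checking substrings for palindromes:
  [1:4] "fbf" (len 3) => palindrome
  [2:5] "bfb" (len 3) => palindrome
Longest palindromic substring: "fbf" with length 3

3


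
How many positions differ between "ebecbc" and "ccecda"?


Comparing "ebecbc" and "ccecda" position by position:
  Position 0: 'e' vs 'c' => DIFFER
  Position 1: 'b' vs 'c' => DIFFER
  Position 2: 'e' vs 'e' => same
  Position 3: 'c' vs 'c' => same
  Position 4: 'b' vs 'd' => DIFFER
  Position 5: 'c' vs 'a' => DIFFER
Positions that differ: 4

4


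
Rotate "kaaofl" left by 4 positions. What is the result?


Input: "kaaofl", rotate left by 4
First 4 characters: "kaao"
Remaining characters: "fl"
Concatenate remaining + first: "fl" + "kaao" = "flkaao"

flkaao


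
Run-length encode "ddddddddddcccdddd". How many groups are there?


Input: ddddddddddcccdddd
Scanning for consecutive runs:
  Group 1: 'd' x 10 (positions 0-9)
  Group 2: 'c' x 3 (positions 10-12)
  Group 3: 'd' x 4 (positions 13-16)
Total groups: 3

3


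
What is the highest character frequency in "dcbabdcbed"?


Input: dcbabdcbed
Character counts:
  'a': 1
  'b': 3
  'c': 2
  'd': 3
  'e': 1
Maximum frequency: 3

3


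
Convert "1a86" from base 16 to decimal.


Input: "1a86" in base 16
Positional expansion:
  Digit '1' (value 1) x 16^3 = 4096
  Digit 'a' (value 10) x 16^2 = 2560
  Digit '8' (value 8) x 16^1 = 128
  Digit '6' (value 6) x 16^0 = 6
Sum = 6790

6790


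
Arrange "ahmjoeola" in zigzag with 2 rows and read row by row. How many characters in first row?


Zigzag "ahmjoeola" into 2 rows:
Placing characters:
  'a' => row 0
  'h' => row 1
  'm' => row 0
  'j' => row 1
  'o' => row 0
  'e' => row 1
  'o' => row 0
  'l' => row 1
  'a' => row 0
Rows:
  Row 0: "amooa"
  Row 1: "hjel"
First row length: 5

5


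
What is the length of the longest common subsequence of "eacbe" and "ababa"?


LCS of "eacbe" and "ababa"
DP table:
           a    b    a    b    a
      0    0    0    0    0    0
  e   0    0    0    0    0    0
  a   0    1    1    1    1    1
  c   0    1    1    1    1    1
  b   0    1    2    2    2    2
  e   0    1    2    2    2    2
LCS length = dp[5][5] = 2

2


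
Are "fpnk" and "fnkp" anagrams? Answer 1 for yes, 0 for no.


Strings: "fpnk", "fnkp"
Sorted first:  fknp
Sorted second: fknp
Sorted forms match => anagrams

1


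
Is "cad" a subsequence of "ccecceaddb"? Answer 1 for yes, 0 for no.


Check if "cad" is a subsequence of "ccecceaddb"
Greedy scan:
  Position 0 ('c'): matches sub[0] = 'c'
  Position 1 ('c'): no match needed
  Position 2 ('e'): no match needed
  Position 3 ('c'): no match needed
  Position 4 ('c'): no match needed
  Position 5 ('e'): no match needed
  Position 6 ('a'): matches sub[1] = 'a'
  Position 7 ('d'): matches sub[2] = 'd'
  Position 8 ('d'): no match needed
  Position 9 ('b'): no match needed
All 3 characters matched => is a subsequence

1


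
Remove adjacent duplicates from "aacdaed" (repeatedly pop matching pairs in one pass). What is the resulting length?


Input: aacdaed
Stack-based adjacent duplicate removal:
  Read 'a': push. Stack: a
  Read 'a': matches stack top 'a' => pop. Stack: (empty)
  Read 'c': push. Stack: c
  Read 'd': push. Stack: cd
  Read 'a': push. Stack: cda
  Read 'e': push. Stack: cdae
  Read 'd': push. Stack: cdaed
Final stack: "cdaed" (length 5)

5


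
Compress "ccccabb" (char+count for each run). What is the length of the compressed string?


Input: ccccabb
Runs:
  'c' x 4 => "c4"
  'a' x 1 => "a1"
  'b' x 2 => "b2"
Compressed: "c4a1b2"
Compressed length: 6

6


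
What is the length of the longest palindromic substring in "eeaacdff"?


Input: "eeaacdff"
Checking substrings for palindromes:
  [0:2] "ee" (len 2) => palindrome
  [2:4] "aa" (len 2) => palindrome
  [6:8] "ff" (len 2) => palindrome
Longest palindromic substring: "ee" with length 2

2


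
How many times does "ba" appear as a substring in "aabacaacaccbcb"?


Searching for "ba" in "aabacaacaccbcb"
Scanning each position:
  Position 0: "aa" => no
  Position 1: "ab" => no
  Position 2: "ba" => MATCH
  Position 3: "ac" => no
  Position 4: "ca" => no
  Position 5: "aa" => no
  Position 6: "ac" => no
  Position 7: "ca" => no
  Position 8: "ac" => no
  Position 9: "cc" => no
  Position 10: "cb" => no
  Position 11: "bc" => no
  Position 12: "cb" => no
Total occurrences: 1

1


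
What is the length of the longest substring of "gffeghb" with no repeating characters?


Input: "gffeghb"
Sliding window (track last position of each char):
  Position 0 ('g'): window [0,0] length 1 -- new best
  Position 1 ('f'): window [0,1] length 2 -- new best
  Position 2 ('f'): repeat (last at 1), move window start to 2
  Position 2 ('f'): window [2,2] length 1
  Position 3 ('e'): window [2,3] length 2
  Position 4 ('g'): window [2,4] length 3 -- new best
  Position 5 ('h'): window [2,5] length 4 -- new best
  Position 6 ('b'): window [2,6] length 5 -- new best
Longest substring with no repeats: "feghb" with length 5

5


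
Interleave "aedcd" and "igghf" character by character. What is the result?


Interleaving "aedcd" and "igghf":
  Position 0: 'a' from first, 'i' from second => "ai"
  Position 1: 'e' from first, 'g' from second => "eg"
  Position 2: 'd' from first, 'g' from second => "dg"
  Position 3: 'c' from first, 'h' from second => "ch"
  Position 4: 'd' from first, 'f' from second => "df"
Result: aiegdgchdf

aiegdgchdf


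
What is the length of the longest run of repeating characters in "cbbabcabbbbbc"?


Input: "cbbabcabbbbbc"
Scanning for longest run:
  Position 1 ('b'): new char, reset run to 1
  Position 2 ('b'): continues run of 'b', length=2
  Position 3 ('a'): new char, reset run to 1
  Position 4 ('b'): new char, reset run to 1
  Position 5 ('c'): new char, reset run to 1
  Position 6 ('a'): new char, reset run to 1
  Position 7 ('b'): new char, reset run to 1
  Position 8 ('b'): continues run of 'b', length=2
  Position 9 ('b'): continues run of 'b', length=3
  Position 10 ('b'): continues run of 'b', length=4
  Position 11 ('b'): continues run of 'b', length=5
  Position 12 ('c'): new char, reset run to 1
Longest run: 'b' with length 5

5


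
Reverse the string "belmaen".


Input: belmaen
Reading characters right to left:
  Position 6: 'n'
  Position 5: 'e'
  Position 4: 'a'
  Position 3: 'm'
  Position 2: 'l'
  Position 1: 'e'
  Position 0: 'b'
Reversed: neamleb

neamleb


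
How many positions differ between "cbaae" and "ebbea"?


Comparing "cbaae" and "ebbea" position by position:
  Position 0: 'c' vs 'e' => DIFFER
  Position 1: 'b' vs 'b' => same
  Position 2: 'a' vs 'b' => DIFFER
  Position 3: 'a' vs 'e' => DIFFER
  Position 4: 'e' vs 'a' => DIFFER
Positions that differ: 4

4


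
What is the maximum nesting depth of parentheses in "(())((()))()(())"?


Input: "(())((()))()(())"
Tracking depth:
  Position 0 '(': depth becomes 1
  Position 1 '(': depth becomes 2
  Position 2 ')': depth becomes 1
  Position 3 ')': depth becomes 0
  Position 4 '(': depth becomes 1
  Position 5 '(': depth becomes 2
  Position 6 '(': depth becomes 3
  Position 7 ')': depth becomes 2
  Position 8 ')': depth becomes 1
  Position 9 ')': depth becomes 0
  Position 10 '(': depth becomes 1
  Position 11 ')': depth becomes 0
  Position 12 '(': depth becomes 1
  Position 13 '(': depth becomes 2
  Position 14 ')': depth becomes 1
  Position 15 ')': depth becomes 0
Maximum depth reached: 3

3


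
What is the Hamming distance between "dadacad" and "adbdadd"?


Comparing "dadacad" and "adbdadd" position by position:
  Position 0: 'd' vs 'a' => differ
  Position 1: 'a' vs 'd' => differ
  Position 2: 'd' vs 'b' => differ
  Position 3: 'a' vs 'd' => differ
  Position 4: 'c' vs 'a' => differ
  Position 5: 'a' vs 'd' => differ
  Position 6: 'd' vs 'd' => same
Total differences (Hamming distance): 6

6


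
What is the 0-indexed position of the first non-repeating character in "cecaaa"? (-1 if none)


Input: cecaaa
Character frequencies:
  'a': 3
  'c': 2
  'e': 1
Scanning left to right for freq == 1:
  Position 0 ('c'): freq=2, skip
  Position 1 ('e'): unique! => answer = 1

1


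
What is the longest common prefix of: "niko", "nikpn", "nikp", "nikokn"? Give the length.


Words: niko, nikpn, nikp, nikokn
  Position 0: all 'n' => match
  Position 1: all 'i' => match
  Position 2: all 'k' => match
  Position 3: ('o', 'p', 'p', 'o') => mismatch, stop
LCP = "nik" (length 3)

3


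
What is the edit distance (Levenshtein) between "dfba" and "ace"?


Computing edit distance: "dfba" -> "ace"
DP table:
           a    c    e
      0    1    2    3
  d   1    1    2    3
  f   2    2    2    3
  b   3    3    3    3
  a   4    3    4    4
Edit distance = dp[4][3] = 4

4


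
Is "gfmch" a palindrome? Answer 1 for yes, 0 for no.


Input: gfmch
Reversed: hcmfg
  Compare pos 0 ('g') with pos 4 ('h'): MISMATCH
  Compare pos 1 ('f') with pos 3 ('c'): MISMATCH
Result: not a palindrome

0


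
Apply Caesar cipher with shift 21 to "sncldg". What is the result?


Caesar cipher: shift "sncldg" by 21
  's' (pos 18) + 21 = pos 13 = 'n'
  'n' (pos 13) + 21 = pos 8 = 'i'
  'c' (pos 2) + 21 = pos 23 = 'x'
  'l' (pos 11) + 21 = pos 6 = 'g'
  'd' (pos 3) + 21 = pos 24 = 'y'
  'g' (pos 6) + 21 = pos 1 = 'b'
Result: nixgyb

nixgyb


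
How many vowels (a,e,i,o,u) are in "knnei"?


Input: knnei
Checking each character:
  'k' at position 0: consonant
  'n' at position 1: consonant
  'n' at position 2: consonant
  'e' at position 3: vowel (running total: 1)
  'i' at position 4: vowel (running total: 2)
Total vowels: 2

2


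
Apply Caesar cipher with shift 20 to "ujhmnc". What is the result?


Caesar cipher: shift "ujhmnc" by 20
  'u' (pos 20) + 20 = pos 14 = 'o'
  'j' (pos 9) + 20 = pos 3 = 'd'
  'h' (pos 7) + 20 = pos 1 = 'b'
  'm' (pos 12) + 20 = pos 6 = 'g'
  'n' (pos 13) + 20 = pos 7 = 'h'
  'c' (pos 2) + 20 = pos 22 = 'w'
Result: odbghw

odbghw


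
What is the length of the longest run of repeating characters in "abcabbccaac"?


Input: "abcabbccaac"
Scanning for longest run:
  Position 1 ('b'): new char, reset run to 1
  Position 2 ('c'): new char, reset run to 1
  Position 3 ('a'): new char, reset run to 1
  Position 4 ('b'): new char, reset run to 1
  Position 5 ('b'): continues run of 'b', length=2
  Position 6 ('c'): new char, reset run to 1
  Position 7 ('c'): continues run of 'c', length=2
  Position 8 ('a'): new char, reset run to 1
  Position 9 ('a'): continues run of 'a', length=2
  Position 10 ('c'): new char, reset run to 1
Longest run: 'b' with length 2

2


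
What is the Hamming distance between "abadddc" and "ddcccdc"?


Comparing "abadddc" and "ddcccdc" position by position:
  Position 0: 'a' vs 'd' => differ
  Position 1: 'b' vs 'd' => differ
  Position 2: 'a' vs 'c' => differ
  Position 3: 'd' vs 'c' => differ
  Position 4: 'd' vs 'c' => differ
  Position 5: 'd' vs 'd' => same
  Position 6: 'c' vs 'c' => same
Total differences (Hamming distance): 5

5


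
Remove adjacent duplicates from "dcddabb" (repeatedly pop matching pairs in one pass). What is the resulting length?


Input: dcddabb
Stack-based adjacent duplicate removal:
  Read 'd': push. Stack: d
  Read 'c': push. Stack: dc
  Read 'd': push. Stack: dcd
  Read 'd': matches stack top 'd' => pop. Stack: dc
  Read 'a': push. Stack: dca
  Read 'b': push. Stack: dcab
  Read 'b': matches stack top 'b' => pop. Stack: dca
Final stack: "dca" (length 3)

3


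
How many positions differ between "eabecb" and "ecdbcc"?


Comparing "eabecb" and "ecdbcc" position by position:
  Position 0: 'e' vs 'e' => same
  Position 1: 'a' vs 'c' => DIFFER
  Position 2: 'b' vs 'd' => DIFFER
  Position 3: 'e' vs 'b' => DIFFER
  Position 4: 'c' vs 'c' => same
  Position 5: 'b' vs 'c' => DIFFER
Positions that differ: 4

4


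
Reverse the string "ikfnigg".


Input: ikfnigg
Reading characters right to left:
  Position 6: 'g'
  Position 5: 'g'
  Position 4: 'i'
  Position 3: 'n'
  Position 2: 'f'
  Position 1: 'k'
  Position 0: 'i'
Reversed: gginfki

gginfki


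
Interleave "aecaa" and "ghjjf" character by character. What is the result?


Interleaving "aecaa" and "ghjjf":
  Position 0: 'a' from first, 'g' from second => "ag"
  Position 1: 'e' from first, 'h' from second => "eh"
  Position 2: 'c' from first, 'j' from second => "cj"
  Position 3: 'a' from first, 'j' from second => "aj"
  Position 4: 'a' from first, 'f' from second => "af"
Result: agehcjajaf

agehcjajaf


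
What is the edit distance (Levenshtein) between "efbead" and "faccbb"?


Computing edit distance: "efbead" -> "faccbb"
DP table:
           f    a    c    c    b    b
      0    1    2    3    4    5    6
  e   1    1    2    3    4    5    6
  f   2    1    2    3    4    5    6
  b   3    2    2    3    4    4    5
  e   4    3    3    3    4    5    5
  a   5    4    3    4    4    5    6
  d   6    5    4    4    5    5    6
Edit distance = dp[6][6] = 6

6


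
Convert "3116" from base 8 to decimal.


Input: "3116" in base 8
Positional expansion:
  Digit '3' (value 3) x 8^3 = 1536
  Digit '1' (value 1) x 8^2 = 64
  Digit '1' (value 1) x 8^1 = 8
  Digit '6' (value 6) x 8^0 = 6
Sum = 1614

1614


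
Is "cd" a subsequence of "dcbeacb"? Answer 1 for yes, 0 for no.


Check if "cd" is a subsequence of "dcbeacb"
Greedy scan:
  Position 0 ('d'): no match needed
  Position 1 ('c'): matches sub[0] = 'c'
  Position 2 ('b'): no match needed
  Position 3 ('e'): no match needed
  Position 4 ('a'): no match needed
  Position 5 ('c'): no match needed
  Position 6 ('b'): no match needed
Only matched 1/2 characters => not a subsequence

0


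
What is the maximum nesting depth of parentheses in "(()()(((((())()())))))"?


Input: "(()()(((((())()())))))"
Tracking depth:
  Position 0 '(': depth becomes 1
  Position 1 '(': depth becomes 2
  Position 2 ')': depth becomes 1
  Position 3 '(': depth becomes 2
  Position 4 ')': depth becomes 1
  Position 5 '(': depth becomes 2
  Position 6 '(': depth becomes 3
  Position 7 '(': depth becomes 4
  Position 8 '(': depth becomes 5
  Position 9 '(': depth becomes 6
  Position 10 '(': depth becomes 7
  Position 11 ')': depth becomes 6
  Position 12 ')': depth becomes 5
  Position 13 '(': depth becomes 6
  Position 14 ')': depth becomes 5
  Position 15 '(': depth becomes 6
  Position 16 ')': depth becomes 5
  Position 17 ')': depth becomes 4
  Position 18 ')': depth becomes 3
  Position 19 ')': depth becomes 2
  Position 20 ')': depth becomes 1
  Position 21 ')': depth becomes 0
Maximum depth reached: 7

7


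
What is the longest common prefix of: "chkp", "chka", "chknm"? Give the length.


Words: chkp, chka, chknm
  Position 0: all 'c' => match
  Position 1: all 'h' => match
  Position 2: all 'k' => match
  Position 3: ('p', 'a', 'n') => mismatch, stop
LCP = "chk" (length 3)

3


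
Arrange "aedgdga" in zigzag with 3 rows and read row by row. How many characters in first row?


Zigzag "aedgdga" into 3 rows:
Placing characters:
  'a' => row 0
  'e' => row 1
  'd' => row 2
  'g' => row 1
  'd' => row 0
  'g' => row 1
  'a' => row 2
Rows:
  Row 0: "ad"
  Row 1: "egg"
  Row 2: "da"
First row length: 2

2


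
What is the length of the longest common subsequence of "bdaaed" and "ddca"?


LCS of "bdaaed" and "ddca"
DP table:
           d    d    c    a
      0    0    0    0    0
  b   0    0    0    0    0
  d   0    1    1    1    1
  a   0    1    1    1    2
  a   0    1    1    1    2
  e   0    1    1    1    2
  d   0    1    2    2    2
LCS length = dp[6][4] = 2

2


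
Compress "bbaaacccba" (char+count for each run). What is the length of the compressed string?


Input: bbaaacccba
Runs:
  'b' x 2 => "b2"
  'a' x 3 => "a3"
  'c' x 3 => "c3"
  'b' x 1 => "b1"
  'a' x 1 => "a1"
Compressed: "b2a3c3b1a1"
Compressed length: 10

10


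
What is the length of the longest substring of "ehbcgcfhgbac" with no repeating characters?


Input: "ehbcgcfhgbac"
Sliding window (track last position of each char):
  Position 0 ('e'): window [0,0] length 1 -- new best
  Position 1 ('h'): window [0,1] length 2 -- new best
  Position 2 ('b'): window [0,2] length 3 -- new best
  Position 3 ('c'): window [0,3] length 4 -- new best
  Position 4 ('g'): window [0,4] length 5 -- new best
  Position 5 ('c'): repeat (last at 3), move window start to 4
  Position 5 ('c'): window [4,5] length 2
  Position 6 ('f'): window [4,6] length 3
  Position 7 ('h'): window [4,7] length 4
  Position 8 ('g'): repeat (last at 4), move window start to 5
  Position 8 ('g'): window [5,8] length 4
  Position 9 ('b'): window [5,9] length 5
  Position 10 ('a'): window [5,10] length 6 -- new best
  Position 11 ('c'): repeat (last at 5), move window start to 6
  Position 11 ('c'): window [6,11] length 6
Longest substring with no repeats: "cfhgba" with length 6

6


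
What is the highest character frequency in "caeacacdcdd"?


Input: caeacacdcdd
Character counts:
  'a': 3
  'c': 4
  'd': 3
  'e': 1
Maximum frequency: 4

4


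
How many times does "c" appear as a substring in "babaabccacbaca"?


Searching for "c" in "babaabccacbaca"
Scanning each position:
  Position 0: "b" => no
  Position 1: "a" => no
  Position 2: "b" => no
  Position 3: "a" => no
  Position 4: "a" => no
  Position 5: "b" => no
  Position 6: "c" => MATCH
  Position 7: "c" => MATCH
  Position 8: "a" => no
  Position 9: "c" => MATCH
  Position 10: "b" => no
  Position 11: "a" => no
  Position 12: "c" => MATCH
  Position 13: "a" => no
Total occurrences: 4

4


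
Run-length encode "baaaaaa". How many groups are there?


Input: baaaaaa
Scanning for consecutive runs:
  Group 1: 'b' x 1 (positions 0-0)
  Group 2: 'a' x 6 (positions 1-6)
Total groups: 2

2


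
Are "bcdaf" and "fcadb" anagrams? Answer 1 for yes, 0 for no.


Strings: "bcdaf", "fcadb"
Sorted first:  abcdf
Sorted second: abcdf
Sorted forms match => anagrams

1


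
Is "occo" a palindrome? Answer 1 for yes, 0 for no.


Input: occo
Reversed: occo
  Compare pos 0 ('o') with pos 3 ('o'): match
  Compare pos 1 ('c') with pos 2 ('c'): match
Result: palindrome

1


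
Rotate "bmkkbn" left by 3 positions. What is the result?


Input: "bmkkbn", rotate left by 3
First 3 characters: "bmk"
Remaining characters: "kbn"
Concatenate remaining + first: "kbn" + "bmk" = "kbnbmk"

kbnbmk


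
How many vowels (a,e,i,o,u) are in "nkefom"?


Input: nkefom
Checking each character:
  'n' at position 0: consonant
  'k' at position 1: consonant
  'e' at position 2: vowel (running total: 1)
  'f' at position 3: consonant
  'o' at position 4: vowel (running total: 2)
  'm' at position 5: consonant
Total vowels: 2

2


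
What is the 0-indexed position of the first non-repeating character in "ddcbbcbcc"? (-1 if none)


Input: ddcbbcbcc
Character frequencies:
  'b': 3
  'c': 4
  'd': 2
Scanning left to right for freq == 1:
  Position 0 ('d'): freq=2, skip
  Position 1 ('d'): freq=2, skip
  Position 2 ('c'): freq=4, skip
  Position 3 ('b'): freq=3, skip
  Position 4 ('b'): freq=3, skip
  Position 5 ('c'): freq=4, skip
  Position 6 ('b'): freq=3, skip
  Position 7 ('c'): freq=4, skip
  Position 8 ('c'): freq=4, skip
  No unique character found => answer = -1

-1


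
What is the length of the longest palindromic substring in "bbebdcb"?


Input: "bbebdcb"
Checking substrings for palindromes:
  [1:4] "beb" (len 3) => palindrome
  [0:2] "bb" (len 2) => palindrome
Longest palindromic substring: "beb" with length 3

3


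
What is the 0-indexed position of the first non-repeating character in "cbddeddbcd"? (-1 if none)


Input: cbddeddbcd
Character frequencies:
  'b': 2
  'c': 2
  'd': 5
  'e': 1
Scanning left to right for freq == 1:
  Position 0 ('c'): freq=2, skip
  Position 1 ('b'): freq=2, skip
  Position 2 ('d'): freq=5, skip
  Position 3 ('d'): freq=5, skip
  Position 4 ('e'): unique! => answer = 4

4


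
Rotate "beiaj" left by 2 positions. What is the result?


Input: "beiaj", rotate left by 2
First 2 characters: "be"
Remaining characters: "iaj"
Concatenate remaining + first: "iaj" + "be" = "iajbe"

iajbe


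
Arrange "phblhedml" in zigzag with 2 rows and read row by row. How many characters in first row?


Zigzag "phblhedml" into 2 rows:
Placing characters:
  'p' => row 0
  'h' => row 1
  'b' => row 0
  'l' => row 1
  'h' => row 0
  'e' => row 1
  'd' => row 0
  'm' => row 1
  'l' => row 0
Rows:
  Row 0: "pbhdl"
  Row 1: "hlem"
First row length: 5

5


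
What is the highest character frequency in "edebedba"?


Input: edebedba
Character counts:
  'a': 1
  'b': 2
  'd': 2
  'e': 3
Maximum frequency: 3

3


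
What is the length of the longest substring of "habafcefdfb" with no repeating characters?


Input: "habafcefdfb"
Sliding window (track last position of each char):
  Position 0 ('h'): window [0,0] length 1 -- new best
  Position 1 ('a'): window [0,1] length 2 -- new best
  Position 2 ('b'): window [0,2] length 3 -- new best
  Position 3 ('a'): repeat (last at 1), move window start to 2
  Position 3 ('a'): window [2,3] length 2
  Position 4 ('f'): window [2,4] length 3
  Position 5 ('c'): window [2,5] length 4 -- new best
  Position 6 ('e'): window [2,6] length 5 -- new best
  Position 7 ('f'): repeat (last at 4), move window start to 5
  Position 7 ('f'): window [5,7] length 3
  Position 8 ('d'): window [5,8] length 4
  Position 9 ('f'): repeat (last at 7), move window start to 8
  Position 9 ('f'): window [8,9] length 2
  Position 10 ('b'): window [8,10] length 3
Longest substring with no repeats: "bafce" with length 5

5


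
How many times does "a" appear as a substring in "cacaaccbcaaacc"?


Searching for "a" in "cacaaccbcaaacc"
Scanning each position:
  Position 0: "c" => no
  Position 1: "a" => MATCH
  Position 2: "c" => no
  Position 3: "a" => MATCH
  Position 4: "a" => MATCH
  Position 5: "c" => no
  Position 6: "c" => no
  Position 7: "b" => no
  Position 8: "c" => no
  Position 9: "a" => MATCH
  Position 10: "a" => MATCH
  Position 11: "a" => MATCH
  Position 12: "c" => no
  Position 13: "c" => no
Total occurrences: 6

6


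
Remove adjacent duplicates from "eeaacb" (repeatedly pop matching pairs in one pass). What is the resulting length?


Input: eeaacb
Stack-based adjacent duplicate removal:
  Read 'e': push. Stack: e
  Read 'e': matches stack top 'e' => pop. Stack: (empty)
  Read 'a': push. Stack: a
  Read 'a': matches stack top 'a' => pop. Stack: (empty)
  Read 'c': push. Stack: c
  Read 'b': push. Stack: cb
Final stack: "cb" (length 2)

2


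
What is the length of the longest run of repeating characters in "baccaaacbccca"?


Input: "baccaaacbccca"
Scanning for longest run:
  Position 1 ('a'): new char, reset run to 1
  Position 2 ('c'): new char, reset run to 1
  Position 3 ('c'): continues run of 'c', length=2
  Position 4 ('a'): new char, reset run to 1
  Position 5 ('a'): continues run of 'a', length=2
  Position 6 ('a'): continues run of 'a', length=3
  Position 7 ('c'): new char, reset run to 1
  Position 8 ('b'): new char, reset run to 1
  Position 9 ('c'): new char, reset run to 1
  Position 10 ('c'): continues run of 'c', length=2
  Position 11 ('c'): continues run of 'c', length=3
  Position 12 ('a'): new char, reset run to 1
Longest run: 'a' with length 3

3


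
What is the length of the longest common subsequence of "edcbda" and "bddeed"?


LCS of "edcbda" and "bddeed"
DP table:
           b    d    d    e    e    d
      0    0    0    0    0    0    0
  e   0    0    0    0    1    1    1
  d   0    0    1    1    1    1    2
  c   0    0    1    1    1    1    2
  b   0    1    1    1    1    1    2
  d   0    1    2    2    2    2    2
  a   0    1    2    2    2    2    2
LCS length = dp[6][6] = 2

2


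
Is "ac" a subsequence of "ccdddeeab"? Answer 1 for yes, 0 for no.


Check if "ac" is a subsequence of "ccdddeeab"
Greedy scan:
  Position 0 ('c'): no match needed
  Position 1 ('c'): no match needed
  Position 2 ('d'): no match needed
  Position 3 ('d'): no match needed
  Position 4 ('d'): no match needed
  Position 5 ('e'): no match needed
  Position 6 ('e'): no match needed
  Position 7 ('a'): matches sub[0] = 'a'
  Position 8 ('b'): no match needed
Only matched 1/2 characters => not a subsequence

0


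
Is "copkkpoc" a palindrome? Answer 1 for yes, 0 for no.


Input: copkkpoc
Reversed: copkkpoc
  Compare pos 0 ('c') with pos 7 ('c'): match
  Compare pos 1 ('o') with pos 6 ('o'): match
  Compare pos 2 ('p') with pos 5 ('p'): match
  Compare pos 3 ('k') with pos 4 ('k'): match
Result: palindrome

1


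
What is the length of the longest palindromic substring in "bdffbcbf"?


Input: "bdffbcbf"
Checking substrings for palindromes:
  [3:8] "fbcbf" (len 5) => palindrome
  [4:7] "bcb" (len 3) => palindrome
  [2:4] "ff" (len 2) => palindrome
Longest palindromic substring: "fbcbf" with length 5

5


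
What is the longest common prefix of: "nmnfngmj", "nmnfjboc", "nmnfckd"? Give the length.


Words: nmnfngmj, nmnfjboc, nmnfckd
  Position 0: all 'n' => match
  Position 1: all 'm' => match
  Position 2: all 'n' => match
  Position 3: all 'f' => match
  Position 4: ('n', 'j', 'c') => mismatch, stop
LCP = "nmnf" (length 4)

4


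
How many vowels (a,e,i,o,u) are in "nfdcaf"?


Input: nfdcaf
Checking each character:
  'n' at position 0: consonant
  'f' at position 1: consonant
  'd' at position 2: consonant
  'c' at position 3: consonant
  'a' at position 4: vowel (running total: 1)
  'f' at position 5: consonant
Total vowels: 1

1


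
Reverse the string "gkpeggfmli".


Input: gkpeggfmli
Reading characters right to left:
  Position 9: 'i'
  Position 8: 'l'
  Position 7: 'm'
  Position 6: 'f'
  Position 5: 'g'
  Position 4: 'g'
  Position 3: 'e'
  Position 2: 'p'
  Position 1: 'k'
  Position 0: 'g'
Reversed: ilmfggepkg

ilmfggepkg


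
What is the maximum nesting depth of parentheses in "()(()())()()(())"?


Input: "()(()())()()(())"
Tracking depth:
  Position 0 '(': depth becomes 1
  Position 1 ')': depth becomes 0
  Position 2 '(': depth becomes 1
  Position 3 '(': depth becomes 2
  Position 4 ')': depth becomes 1
  Position 5 '(': depth becomes 2
  Position 6 ')': depth becomes 1
  Position 7 ')': depth becomes 0
  Position 8 '(': depth becomes 1
  Position 9 ')': depth becomes 0
  Position 10 '(': depth becomes 1
  Position 11 ')': depth becomes 0
  Position 12 '(': depth becomes 1
  Position 13 '(': depth becomes 2
  Position 14 ')': depth becomes 1
  Position 15 ')': depth becomes 0
Maximum depth reached: 2

2


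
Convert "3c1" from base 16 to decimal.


Input: "3c1" in base 16
Positional expansion:
  Digit '3' (value 3) x 16^2 = 768
  Digit 'c' (value 12) x 16^1 = 192
  Digit '1' (value 1) x 16^0 = 1
Sum = 961

961


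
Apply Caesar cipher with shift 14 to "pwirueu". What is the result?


Caesar cipher: shift "pwirueu" by 14
  'p' (pos 15) + 14 = pos 3 = 'd'
  'w' (pos 22) + 14 = pos 10 = 'k'
  'i' (pos 8) + 14 = pos 22 = 'w'
  'r' (pos 17) + 14 = pos 5 = 'f'
  'u' (pos 20) + 14 = pos 8 = 'i'
  'e' (pos 4) + 14 = pos 18 = 's'
  'u' (pos 20) + 14 = pos 8 = 'i'
Result: dkwfisi

dkwfisi


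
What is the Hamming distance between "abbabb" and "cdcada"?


Comparing "abbabb" and "cdcada" position by position:
  Position 0: 'a' vs 'c' => differ
  Position 1: 'b' vs 'd' => differ
  Position 2: 'b' vs 'c' => differ
  Position 3: 'a' vs 'a' => same
  Position 4: 'b' vs 'd' => differ
  Position 5: 'b' vs 'a' => differ
Total differences (Hamming distance): 5

5


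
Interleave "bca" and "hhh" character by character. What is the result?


Interleaving "bca" and "hhh":
  Position 0: 'b' from first, 'h' from second => "bh"
  Position 1: 'c' from first, 'h' from second => "ch"
  Position 2: 'a' from first, 'h' from second => "ah"
Result: bhchah

bhchah


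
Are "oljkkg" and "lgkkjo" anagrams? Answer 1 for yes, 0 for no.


Strings: "oljkkg", "lgkkjo"
Sorted first:  gjkklo
Sorted second: gjkklo
Sorted forms match => anagrams

1


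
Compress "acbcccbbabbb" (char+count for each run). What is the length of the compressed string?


Input: acbcccbbabbb
Runs:
  'a' x 1 => "a1"
  'c' x 1 => "c1"
  'b' x 1 => "b1"
  'c' x 3 => "c3"
  'b' x 2 => "b2"
  'a' x 1 => "a1"
  'b' x 3 => "b3"
Compressed: "a1c1b1c3b2a1b3"
Compressed length: 14

14


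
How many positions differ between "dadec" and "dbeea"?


Comparing "dadec" and "dbeea" position by position:
  Position 0: 'd' vs 'd' => same
  Position 1: 'a' vs 'b' => DIFFER
  Position 2: 'd' vs 'e' => DIFFER
  Position 3: 'e' vs 'e' => same
  Position 4: 'c' vs 'a' => DIFFER
Positions that differ: 3

3


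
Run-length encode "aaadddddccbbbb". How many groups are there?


Input: aaadddddccbbbb
Scanning for consecutive runs:
  Group 1: 'a' x 3 (positions 0-2)
  Group 2: 'd' x 5 (positions 3-7)
  Group 3: 'c' x 2 (positions 8-9)
  Group 4: 'b' x 4 (positions 10-13)
Total groups: 4

4


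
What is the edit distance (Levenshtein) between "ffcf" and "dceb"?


Computing edit distance: "ffcf" -> "dceb"
DP table:
           d    c    e    b
      0    1    2    3    4
  f   1    1    2    3    4
  f   2    2    2    3    4
  c   3    3    2    3    4
  f   4    4    3    3    4
Edit distance = dp[4][4] = 4

4


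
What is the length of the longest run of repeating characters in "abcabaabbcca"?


Input: "abcabaabbcca"
Scanning for longest run:
  Position 1 ('b'): new char, reset run to 1
  Position 2 ('c'): new char, reset run to 1
  Position 3 ('a'): new char, reset run to 1
  Position 4 ('b'): new char, reset run to 1
  Position 5 ('a'): new char, reset run to 1
  Position 6 ('a'): continues run of 'a', length=2
  Position 7 ('b'): new char, reset run to 1
  Position 8 ('b'): continues run of 'b', length=2
  Position 9 ('c'): new char, reset run to 1
  Position 10 ('c'): continues run of 'c', length=2
  Position 11 ('a'): new char, reset run to 1
Longest run: 'a' with length 2

2


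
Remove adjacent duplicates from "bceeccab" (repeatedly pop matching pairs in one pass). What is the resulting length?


Input: bceeccab
Stack-based adjacent duplicate removal:
  Read 'b': push. Stack: b
  Read 'c': push. Stack: bc
  Read 'e': push. Stack: bce
  Read 'e': matches stack top 'e' => pop. Stack: bc
  Read 'c': matches stack top 'c' => pop. Stack: b
  Read 'c': push. Stack: bc
  Read 'a': push. Stack: bca
  Read 'b': push. Stack: bcab
Final stack: "bcab" (length 4)

4


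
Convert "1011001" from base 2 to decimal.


Input: "1011001" in base 2
Positional expansion:
  Digit '1' (value 1) x 2^6 = 64
  Digit '0' (value 0) x 2^5 = 0
  Digit '1' (value 1) x 2^4 = 16
  Digit '1' (value 1) x 2^3 = 8
  Digit '0' (value 0) x 2^2 = 0
  Digit '0' (value 0) x 2^1 = 0
  Digit '1' (value 1) x 2^0 = 1
Sum = 89

89
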